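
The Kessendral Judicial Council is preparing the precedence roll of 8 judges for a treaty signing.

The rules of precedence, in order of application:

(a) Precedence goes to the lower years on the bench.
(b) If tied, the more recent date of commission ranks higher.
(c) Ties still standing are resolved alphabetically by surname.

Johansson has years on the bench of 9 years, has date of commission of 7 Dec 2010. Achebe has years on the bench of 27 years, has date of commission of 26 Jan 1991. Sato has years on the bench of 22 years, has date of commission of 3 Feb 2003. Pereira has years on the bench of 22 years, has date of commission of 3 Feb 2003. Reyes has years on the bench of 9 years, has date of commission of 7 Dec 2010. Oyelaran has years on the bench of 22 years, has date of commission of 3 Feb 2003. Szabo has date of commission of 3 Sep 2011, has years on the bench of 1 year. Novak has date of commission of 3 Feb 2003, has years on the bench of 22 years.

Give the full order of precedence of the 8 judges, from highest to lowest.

By years on the bench (lower first): Szabo (1 year); then Johansson and Reyes (both 9 years); then Novak, Oyelaran, Pereira and Sato (each 22 years); then Achebe (27 years).
Johansson and Reyes both have date of commission 7 Dec 2010, so the next rule applies.
Among Johansson and Reyes, alphabetically by surname: Johansson before Reyes.
Novak, Oyelaran, Pereira and Sato all have date of commission 3 Feb 2003, so the next rule applies.
Among Novak, Oyelaran, Pereira and Sato, alphabetically by surname: Novak before Oyelaran before Pereira before Sato.
Full order: Szabo, Johansson, Reyes, Novak, Oyelaran, Pereira, Sato, Achebe.

Szabo, Johansson, Reyes, Novak, Oyelaran, Pereira, Sato, Achebe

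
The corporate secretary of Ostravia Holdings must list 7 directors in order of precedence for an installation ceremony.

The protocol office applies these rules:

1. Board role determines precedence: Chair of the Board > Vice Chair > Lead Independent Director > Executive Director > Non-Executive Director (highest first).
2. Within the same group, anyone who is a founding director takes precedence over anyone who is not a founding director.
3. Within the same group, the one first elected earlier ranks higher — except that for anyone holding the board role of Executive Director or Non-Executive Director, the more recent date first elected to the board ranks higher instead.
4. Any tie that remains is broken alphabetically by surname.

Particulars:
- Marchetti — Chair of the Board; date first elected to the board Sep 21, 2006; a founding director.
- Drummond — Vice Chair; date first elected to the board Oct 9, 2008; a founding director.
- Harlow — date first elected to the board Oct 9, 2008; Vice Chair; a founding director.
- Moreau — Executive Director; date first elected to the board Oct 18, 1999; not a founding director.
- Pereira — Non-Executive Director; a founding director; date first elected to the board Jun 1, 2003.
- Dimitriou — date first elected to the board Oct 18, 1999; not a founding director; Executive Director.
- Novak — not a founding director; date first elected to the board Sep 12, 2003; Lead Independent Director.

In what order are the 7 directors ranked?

Marchetti, Drummond, Harlow, Novak, Dimitriou, Moreau, Pereira

By board role: Marchetti (Chair of the Board); then Drummond and Harlow (Vice Chair); then Novak (Lead Independent Director); then Dimitriou and Moreau (Executive Director); then Pereira (Non-Executive Director).
Drummond and Harlow are each a founding director, so the next rule applies.
Drummond and Harlow both have date first elected to the board Oct 9, 2008, so the next rule applies.
Among Drummond and Harlow, alphabetically by surname: Drummond before Harlow.
Dimitriou and Moreau are each not a founding director, so the next rule applies.
Dimitriou and Moreau both have date first elected to the board Oct 18, 1999, so the next rule applies.
Among Dimitriou and Moreau, alphabetically by surname: Dimitriou before Moreau.
Full order: Marchetti, Drummond, Harlow, Novak, Dimitriou, Moreau, Pereira.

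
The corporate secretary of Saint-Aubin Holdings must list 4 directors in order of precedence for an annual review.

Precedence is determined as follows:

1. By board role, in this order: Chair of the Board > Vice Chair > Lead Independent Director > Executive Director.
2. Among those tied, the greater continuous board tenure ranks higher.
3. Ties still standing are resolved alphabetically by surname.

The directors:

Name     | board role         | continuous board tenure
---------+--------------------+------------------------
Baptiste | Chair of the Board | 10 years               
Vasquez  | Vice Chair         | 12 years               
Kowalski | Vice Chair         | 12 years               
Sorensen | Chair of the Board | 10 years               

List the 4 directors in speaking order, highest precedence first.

Baptiste, Sorensen, Kowalski, Vasquez

By board role: Baptiste and Sorensen (Chair of the Board); then Kowalski and Vasquez (Vice Chair).
Baptiste and Sorensen both have continuous board tenure 10 years, so the next rule applies.
Among Baptiste and Sorensen, alphabetically by surname: Baptiste before Sorensen.
Kowalski and Vasquez both have continuous board tenure 12 years, so the next rule applies.
Among Kowalski and Vasquez, alphabetically by surname: Kowalski before Vasquez.
Full order: Baptiste, Sorensen, Kowalski, Vasquez.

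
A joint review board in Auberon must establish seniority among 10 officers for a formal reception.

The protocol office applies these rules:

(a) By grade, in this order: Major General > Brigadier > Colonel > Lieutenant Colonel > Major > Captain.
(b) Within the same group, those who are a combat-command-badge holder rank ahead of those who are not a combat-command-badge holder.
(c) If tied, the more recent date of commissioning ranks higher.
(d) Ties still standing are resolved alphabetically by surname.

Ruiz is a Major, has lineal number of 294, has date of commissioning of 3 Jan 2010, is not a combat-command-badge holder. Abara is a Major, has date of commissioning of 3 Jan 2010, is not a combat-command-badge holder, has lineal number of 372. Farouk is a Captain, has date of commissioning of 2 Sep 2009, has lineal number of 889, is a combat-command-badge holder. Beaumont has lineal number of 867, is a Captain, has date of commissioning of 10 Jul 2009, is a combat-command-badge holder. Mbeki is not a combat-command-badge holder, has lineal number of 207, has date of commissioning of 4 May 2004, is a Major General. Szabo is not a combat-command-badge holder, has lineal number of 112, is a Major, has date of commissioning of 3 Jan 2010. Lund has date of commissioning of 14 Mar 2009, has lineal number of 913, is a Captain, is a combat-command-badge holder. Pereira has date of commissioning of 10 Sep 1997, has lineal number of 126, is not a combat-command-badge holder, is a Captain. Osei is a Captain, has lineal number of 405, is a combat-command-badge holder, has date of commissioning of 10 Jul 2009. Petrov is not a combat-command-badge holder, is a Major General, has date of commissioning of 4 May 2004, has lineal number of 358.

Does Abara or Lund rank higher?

By grade: Mbeki and Petrov (Major General); then Abara, Ruiz and Szabo (Major); then Farouk, Beaumont, Osei, Lund and Pereira (Captain).
Mbeki and Petrov are each not a combat-command-badge holder, so the next rule applies.
Mbeki and Petrov both have date of commissioning 4 May 2004, so the next rule applies.
Among Mbeki and Petrov, alphabetically by surname: Mbeki before Petrov.
Abara, Ruiz and Szabo are each not a combat-command-badge holder, so the next rule applies.
Abara, Ruiz and Szabo all have date of commissioning 3 Jan 2010, so the next rule applies.
Among Abara, Ruiz and Szabo, alphabetically by surname: Abara before Ruiz before Szabo.
Among Farouk, Beaumont, Osei, Lund and Pereira, a combat-command-badge holder before not a combat-command-badge holder: Farouk, Beaumont, Osei and Lund (a combat-command-badge holder) before Pereira (not a combat-command-badge holder).
Among Farouk, Beaumont, Osei and Lund, by date of commissioning (later first): Farouk (2 Sep 2009) before Beaumont and Osei (10 Jul 2009) before Lund (14 Mar 2009).
Among Beaumont and Osei, alphabetically by surname: Beaumont before Osei.
So Abara takes precedence.

Abara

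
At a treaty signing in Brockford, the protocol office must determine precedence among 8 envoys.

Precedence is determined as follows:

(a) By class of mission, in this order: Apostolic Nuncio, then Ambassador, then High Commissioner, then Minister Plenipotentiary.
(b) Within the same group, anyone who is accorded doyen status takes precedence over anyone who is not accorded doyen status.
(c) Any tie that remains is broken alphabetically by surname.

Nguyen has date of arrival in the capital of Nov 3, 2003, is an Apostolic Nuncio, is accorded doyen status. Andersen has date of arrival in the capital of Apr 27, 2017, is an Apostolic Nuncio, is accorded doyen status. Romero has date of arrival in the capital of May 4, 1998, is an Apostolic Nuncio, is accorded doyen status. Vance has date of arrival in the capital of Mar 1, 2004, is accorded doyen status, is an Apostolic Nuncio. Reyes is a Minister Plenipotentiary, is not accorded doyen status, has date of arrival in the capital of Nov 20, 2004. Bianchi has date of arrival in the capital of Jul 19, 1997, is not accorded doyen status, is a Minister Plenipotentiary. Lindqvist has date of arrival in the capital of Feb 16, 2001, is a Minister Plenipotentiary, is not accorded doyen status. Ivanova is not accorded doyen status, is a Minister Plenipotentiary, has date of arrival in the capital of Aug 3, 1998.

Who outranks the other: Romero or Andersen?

Andersen

By class of mission: Andersen, Nguyen, Romero and Vance (Apostolic Nuncio); then Bianchi, Ivanova, Lindqvist and Reyes (Minister Plenipotentiary).
Andersen, Nguyen, Romero and Vance are each accorded doyen status, so the next rule applies.
Among Andersen, Nguyen, Romero and Vance, alphabetically by surname: Andersen before Nguyen before Romero before Vance.
Bianchi, Ivanova, Lindqvist and Reyes are each not accorded doyen status, so the next rule applies.
Among Bianchi, Ivanova, Lindqvist and Reyes, alphabetically by surname: Bianchi before Ivanova before Lindqvist before Reyes.
So Andersen takes precedence.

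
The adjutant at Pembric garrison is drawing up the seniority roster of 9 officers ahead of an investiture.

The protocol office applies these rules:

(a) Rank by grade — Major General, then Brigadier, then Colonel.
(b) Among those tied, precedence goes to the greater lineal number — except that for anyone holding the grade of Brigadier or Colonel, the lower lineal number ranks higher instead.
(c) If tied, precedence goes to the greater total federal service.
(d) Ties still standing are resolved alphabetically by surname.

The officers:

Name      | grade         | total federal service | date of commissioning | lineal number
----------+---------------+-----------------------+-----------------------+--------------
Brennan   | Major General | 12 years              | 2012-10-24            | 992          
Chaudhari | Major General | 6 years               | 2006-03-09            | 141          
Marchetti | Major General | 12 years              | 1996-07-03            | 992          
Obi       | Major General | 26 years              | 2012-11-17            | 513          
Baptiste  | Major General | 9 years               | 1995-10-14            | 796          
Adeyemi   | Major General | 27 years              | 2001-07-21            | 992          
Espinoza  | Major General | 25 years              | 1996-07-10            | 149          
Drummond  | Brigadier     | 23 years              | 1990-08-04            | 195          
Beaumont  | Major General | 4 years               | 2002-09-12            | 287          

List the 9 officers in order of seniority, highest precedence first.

By grade: Adeyemi, Brennan, Marchetti, Baptiste, Obi, Beaumont, Espinoza and Chaudhari (Major General); then Drummond (Brigadier).
Among Adeyemi, Brennan, Marchetti, Baptiste, Obi, Beaumont, Espinoza and Chaudhari, by lineal number (higher first): Adeyemi, Brennan and Marchetti (992) before Baptiste (796) before Obi (513) before Beaumont (287) before Espinoza (149) before Chaudhari (141).
Among Adeyemi, Brennan and Marchetti, by total federal service (higher first): Adeyemi (27 years) before Brennan and Marchetti (12 years).
Among Brennan and Marchetti, alphabetically by surname: Brennan before Marchetti.
Full order: Adeyemi, Brennan, Marchetti, Baptiste, Obi, Beaumont, Espinoza, Chaudhari, Drummond.

Adeyemi, Brennan, Marchetti, Baptiste, Obi, Beaumont, Espinoza, Chaudhari, Drummond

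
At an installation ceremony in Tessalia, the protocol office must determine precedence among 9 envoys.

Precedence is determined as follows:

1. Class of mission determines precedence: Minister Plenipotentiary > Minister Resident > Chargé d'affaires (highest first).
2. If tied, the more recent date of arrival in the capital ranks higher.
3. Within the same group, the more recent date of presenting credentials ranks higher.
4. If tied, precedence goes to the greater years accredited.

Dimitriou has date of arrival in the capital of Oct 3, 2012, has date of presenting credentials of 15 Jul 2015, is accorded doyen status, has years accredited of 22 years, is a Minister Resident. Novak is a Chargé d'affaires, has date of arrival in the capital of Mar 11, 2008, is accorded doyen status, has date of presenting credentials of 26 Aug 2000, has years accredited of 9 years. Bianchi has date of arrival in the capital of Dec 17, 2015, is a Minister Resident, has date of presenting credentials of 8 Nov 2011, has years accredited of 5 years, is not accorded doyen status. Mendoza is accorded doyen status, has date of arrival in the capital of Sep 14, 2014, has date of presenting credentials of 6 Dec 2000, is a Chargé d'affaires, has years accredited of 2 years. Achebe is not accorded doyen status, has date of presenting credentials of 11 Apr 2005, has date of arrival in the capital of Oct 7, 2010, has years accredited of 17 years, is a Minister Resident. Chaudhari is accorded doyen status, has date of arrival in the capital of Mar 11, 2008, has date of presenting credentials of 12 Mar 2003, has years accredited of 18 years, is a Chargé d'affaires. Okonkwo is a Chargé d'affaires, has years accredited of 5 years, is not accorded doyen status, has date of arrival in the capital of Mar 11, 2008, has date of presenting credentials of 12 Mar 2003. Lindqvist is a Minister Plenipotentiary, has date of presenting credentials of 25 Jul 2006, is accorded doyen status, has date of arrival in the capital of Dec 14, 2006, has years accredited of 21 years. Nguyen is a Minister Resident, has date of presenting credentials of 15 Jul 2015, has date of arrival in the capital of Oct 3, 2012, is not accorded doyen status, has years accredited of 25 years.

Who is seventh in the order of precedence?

By class of mission: Lindqvist (Minister Plenipotentiary); then Bianchi, Nguyen, Dimitriou and Achebe (Minister Resident); then Mendoza, Chaudhari, Okonkwo and Novak (Chargé d'affaires).
Among Bianchi, Nguyen, Dimitriou and Achebe, by date of arrival in the capital (later first): Bianchi (Dec 17, 2015) before Nguyen and Dimitriou (Oct 3, 2012) before Achebe (Oct 7, 2010).
Nguyen and Dimitriou both have date of presenting credentials 15 Jul 2015, so the next rule applies.
Among Nguyen and Dimitriou, by years accredited (higher first): Nguyen (25 years) before Dimitriou (22 years).
Among Mendoza, Chaudhari, Okonkwo and Novak, by date of arrival in the capital (later first): Mendoza (Sep 14, 2014) before Chaudhari, Okonkwo and Novak (Mar 11, 2008).
Among Chaudhari, Okonkwo and Novak, by date of presenting credentials (later first): Chaudhari and Okonkwo (12 Mar 2003) before Novak (26 Aug 2000).
Among Chaudhari and Okonkwo, by years accredited (higher first): Chaudhari (18 years) before Okonkwo (5 years).
Order: Lindqvist, Bianchi, Nguyen, Dimitriou, Achebe, Mendoza, Chaudhari, Okonkwo, Novak.

Chaudhari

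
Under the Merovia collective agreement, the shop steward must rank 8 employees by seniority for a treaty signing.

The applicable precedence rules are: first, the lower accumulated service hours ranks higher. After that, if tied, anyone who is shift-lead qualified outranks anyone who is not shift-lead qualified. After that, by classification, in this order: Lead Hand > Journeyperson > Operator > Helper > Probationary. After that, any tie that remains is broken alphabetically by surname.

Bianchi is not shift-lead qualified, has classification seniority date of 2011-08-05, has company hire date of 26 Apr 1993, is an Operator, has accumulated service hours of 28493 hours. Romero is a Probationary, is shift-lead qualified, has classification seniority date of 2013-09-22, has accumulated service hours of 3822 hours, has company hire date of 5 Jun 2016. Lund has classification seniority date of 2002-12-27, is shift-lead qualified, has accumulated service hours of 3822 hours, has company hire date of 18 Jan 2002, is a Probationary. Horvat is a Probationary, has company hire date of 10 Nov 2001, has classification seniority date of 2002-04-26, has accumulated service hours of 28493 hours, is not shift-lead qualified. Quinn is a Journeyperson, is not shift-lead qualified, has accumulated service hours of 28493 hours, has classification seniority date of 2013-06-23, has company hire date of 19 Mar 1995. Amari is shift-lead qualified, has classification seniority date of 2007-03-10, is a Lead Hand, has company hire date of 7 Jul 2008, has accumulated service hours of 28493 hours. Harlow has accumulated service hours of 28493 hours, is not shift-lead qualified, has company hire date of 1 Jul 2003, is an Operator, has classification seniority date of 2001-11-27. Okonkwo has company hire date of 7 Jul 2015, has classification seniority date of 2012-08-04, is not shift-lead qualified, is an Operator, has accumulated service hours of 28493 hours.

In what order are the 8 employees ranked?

Lund, Romero, Amari, Quinn, Bianchi, Harlow, Okonkwo, Horvat

By accumulated service hours (lower first): Lund and Romero (both 3822 hours); then Amari, Quinn, Bianchi, Harlow, Okonkwo and Horvat (each 28493 hours).
Lund and Romero are each shift-lead qualified, so the next rule applies.
Lund and Romero are each Probationary, so the next rule applies.
Among Lund and Romero, alphabetically by surname: Lund before Romero.
Among Amari, Quinn, Bianchi, Harlow, Okonkwo and Horvat, shift-lead qualified before not shift-lead qualified: Amari (shift-lead qualified) before Quinn, Bianchi, Harlow, Okonkwo and Horvat (not shift-lead qualified).
Among Quinn, Bianchi, Harlow, Okonkwo and Horvat, by classification: Quinn (Journeyperson) before Bianchi, Harlow and Okonkwo (Operator) before Horvat (Probationary).
Among Bianchi, Harlow and Okonkwo, alphabetically by surname: Bianchi before Harlow before Okonkwo.
Full order: Lund, Romero, Amari, Quinn, Bianchi, Harlow, Okonkwo, Horvat.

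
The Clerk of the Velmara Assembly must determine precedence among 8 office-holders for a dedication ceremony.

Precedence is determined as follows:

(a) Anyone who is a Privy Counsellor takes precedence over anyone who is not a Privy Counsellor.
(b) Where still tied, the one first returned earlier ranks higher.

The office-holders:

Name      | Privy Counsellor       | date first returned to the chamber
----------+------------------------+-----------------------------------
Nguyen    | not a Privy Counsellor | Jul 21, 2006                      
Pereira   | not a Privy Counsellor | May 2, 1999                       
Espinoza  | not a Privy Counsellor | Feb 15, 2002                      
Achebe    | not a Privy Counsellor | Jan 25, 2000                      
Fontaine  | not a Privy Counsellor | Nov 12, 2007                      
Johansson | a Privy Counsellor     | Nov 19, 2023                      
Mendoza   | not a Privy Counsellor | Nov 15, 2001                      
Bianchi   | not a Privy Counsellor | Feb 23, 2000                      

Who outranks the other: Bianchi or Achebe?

Achebe

By the first rule: Johansson (a Privy Counsellor); then Pereira, Achebe, Bianchi, Mendoza, Espinoza, Nguyen and Fontaine (each not a Privy Counsellor).
Among Pereira, Achebe, Bianchi, Mendoza, Espinoza, Nguyen and Fontaine, by date first returned to the chamber (earlier first): Pereira (May 2, 1999) before Achebe (Jan 25, 2000) before Bianchi (Feb 23, 2000) before Mendoza (Nov 15, 2001) before Espinoza (Feb 15, 2002) before Nguyen (Jul 21, 2006) before Fontaine (Nov 12, 2007).
So Achebe takes precedence.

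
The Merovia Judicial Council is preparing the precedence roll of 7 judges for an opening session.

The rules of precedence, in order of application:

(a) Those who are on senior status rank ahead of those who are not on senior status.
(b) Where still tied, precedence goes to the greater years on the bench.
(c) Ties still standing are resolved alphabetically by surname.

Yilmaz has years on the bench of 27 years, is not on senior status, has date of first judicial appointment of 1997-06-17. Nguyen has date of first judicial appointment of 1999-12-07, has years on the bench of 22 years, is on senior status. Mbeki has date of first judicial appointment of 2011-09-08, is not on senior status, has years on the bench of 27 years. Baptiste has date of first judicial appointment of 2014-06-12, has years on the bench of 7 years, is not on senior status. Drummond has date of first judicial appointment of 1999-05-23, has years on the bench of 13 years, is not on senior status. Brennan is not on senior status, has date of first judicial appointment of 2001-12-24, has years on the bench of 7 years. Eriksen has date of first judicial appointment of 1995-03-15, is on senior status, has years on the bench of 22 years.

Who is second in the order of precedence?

Nguyen

By the first rule: Eriksen and Nguyen (both on senior status); then Mbeki, Yilmaz, Drummond, Baptiste and Brennan (each not on senior status).
Eriksen and Nguyen both have years on the bench 22 years, so the next rule applies.
Among Eriksen and Nguyen, alphabetically by surname: Eriksen before Nguyen.
Among Mbeki, Yilmaz, Drummond, Baptiste and Brennan, by years on the bench (higher first): Mbeki and Yilmaz (27 years) before Drummond (13 years) before Baptiste and Brennan (7 years).
Among Mbeki and Yilmaz, alphabetically by surname: Mbeki before Yilmaz.
Among Baptiste and Brennan, alphabetically by surname: Baptiste before Brennan.
Order: Eriksen, Nguyen, Mbeki, Yilmaz, Drummond, Baptiste, Brennan.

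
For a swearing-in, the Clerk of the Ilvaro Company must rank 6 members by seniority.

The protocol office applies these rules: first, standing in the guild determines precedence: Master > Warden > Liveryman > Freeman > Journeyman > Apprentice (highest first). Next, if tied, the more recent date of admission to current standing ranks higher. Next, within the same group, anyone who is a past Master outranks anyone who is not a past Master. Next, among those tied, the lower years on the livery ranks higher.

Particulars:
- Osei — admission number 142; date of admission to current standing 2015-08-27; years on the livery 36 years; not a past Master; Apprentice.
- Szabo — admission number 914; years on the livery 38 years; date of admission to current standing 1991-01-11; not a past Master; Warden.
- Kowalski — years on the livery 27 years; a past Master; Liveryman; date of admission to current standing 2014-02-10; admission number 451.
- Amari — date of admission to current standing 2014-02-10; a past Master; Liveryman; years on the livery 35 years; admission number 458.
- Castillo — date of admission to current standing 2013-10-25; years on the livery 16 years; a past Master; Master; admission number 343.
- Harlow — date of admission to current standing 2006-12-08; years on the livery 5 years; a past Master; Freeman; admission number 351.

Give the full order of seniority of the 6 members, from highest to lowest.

Castillo, Szabo, Kowalski, Amari, Harlow, Osei

By standing in the guild: Castillo (Master); then Szabo (Warden); then Kowalski and Amari (Liveryman); then Harlow (Freeman); then Osei (Apprentice).
Kowalski and Amari both have date of admission to current standing 2014-02-10, so the next rule applies.
Kowalski and Amari are each a past Master, so the next rule applies.
Among Kowalski and Amari, by years on the livery (lower first): Kowalski (27 years) before Amari (35 years).
Full order: Castillo, Szabo, Kowalski, Amari, Harlow, Osei.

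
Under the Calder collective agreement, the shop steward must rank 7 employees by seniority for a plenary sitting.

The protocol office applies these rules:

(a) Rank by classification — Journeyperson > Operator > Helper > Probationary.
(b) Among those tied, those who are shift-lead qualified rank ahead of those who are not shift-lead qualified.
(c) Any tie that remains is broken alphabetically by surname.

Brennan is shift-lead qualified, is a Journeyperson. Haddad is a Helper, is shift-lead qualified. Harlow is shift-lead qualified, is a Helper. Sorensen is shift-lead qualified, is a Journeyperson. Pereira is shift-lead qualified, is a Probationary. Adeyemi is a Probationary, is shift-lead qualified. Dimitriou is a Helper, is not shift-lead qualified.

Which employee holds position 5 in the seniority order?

By classification: Brennan and Sorensen (Journeyperson); then Haddad, Harlow and Dimitriou (Helper); then Adeyemi and Pereira (Probationary).
Brennan and Sorensen are each shift-lead qualified, so the next rule applies.
Among Brennan and Sorensen, alphabetically by surname: Brennan before Sorensen.
Among Haddad, Harlow and Dimitriou, shift-lead qualified before not shift-lead qualified: Haddad and Harlow (shift-lead qualified) before Dimitriou (not shift-lead qualified).
Among Haddad and Harlow, alphabetically by surname: Haddad before Harlow.
Adeyemi and Pereira are each shift-lead qualified, so the next rule applies.
Among Adeyemi and Pereira, alphabetically by surname: Adeyemi before Pereira.
Order: Brennan, Sorensen, Haddad, Harlow, Dimitriou, Adeyemi, Pereira.

Dimitriou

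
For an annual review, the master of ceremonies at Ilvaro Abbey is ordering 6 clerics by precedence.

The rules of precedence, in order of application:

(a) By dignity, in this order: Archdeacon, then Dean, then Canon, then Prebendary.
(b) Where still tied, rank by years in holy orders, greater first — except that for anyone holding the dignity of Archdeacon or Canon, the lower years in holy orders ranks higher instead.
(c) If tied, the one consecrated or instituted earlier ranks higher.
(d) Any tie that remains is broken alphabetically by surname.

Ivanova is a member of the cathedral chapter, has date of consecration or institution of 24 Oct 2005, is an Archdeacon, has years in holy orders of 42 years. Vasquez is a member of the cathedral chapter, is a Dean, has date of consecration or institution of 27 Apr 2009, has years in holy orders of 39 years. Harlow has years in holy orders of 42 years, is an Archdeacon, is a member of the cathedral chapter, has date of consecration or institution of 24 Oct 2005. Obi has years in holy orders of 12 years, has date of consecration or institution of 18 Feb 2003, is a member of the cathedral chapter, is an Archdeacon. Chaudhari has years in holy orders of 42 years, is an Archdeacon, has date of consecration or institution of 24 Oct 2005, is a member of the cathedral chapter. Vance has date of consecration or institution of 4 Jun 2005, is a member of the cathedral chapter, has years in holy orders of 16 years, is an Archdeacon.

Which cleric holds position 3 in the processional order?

Chaudhari

By dignity: Obi, Vance, Chaudhari, Harlow and Ivanova (Archdeacon); then Vasquez (Dean).
Among Obi, Vance, Chaudhari, Harlow and Ivanova, by years in holy orders (lower first) (reversed rule for this group): Obi (12 years) before Vance (16 years) before Chaudhari, Harlow and Ivanova (42 years).
Chaudhari, Harlow and Ivanova all have date of consecration or institution 24 Oct 2005, so the next rule applies.
Among Chaudhari, Harlow and Ivanova, alphabetically by surname: Chaudhari before Harlow before Ivanova.
Order: Obi, Vance, Chaudhari, Harlow, Ivanova, Vasquez.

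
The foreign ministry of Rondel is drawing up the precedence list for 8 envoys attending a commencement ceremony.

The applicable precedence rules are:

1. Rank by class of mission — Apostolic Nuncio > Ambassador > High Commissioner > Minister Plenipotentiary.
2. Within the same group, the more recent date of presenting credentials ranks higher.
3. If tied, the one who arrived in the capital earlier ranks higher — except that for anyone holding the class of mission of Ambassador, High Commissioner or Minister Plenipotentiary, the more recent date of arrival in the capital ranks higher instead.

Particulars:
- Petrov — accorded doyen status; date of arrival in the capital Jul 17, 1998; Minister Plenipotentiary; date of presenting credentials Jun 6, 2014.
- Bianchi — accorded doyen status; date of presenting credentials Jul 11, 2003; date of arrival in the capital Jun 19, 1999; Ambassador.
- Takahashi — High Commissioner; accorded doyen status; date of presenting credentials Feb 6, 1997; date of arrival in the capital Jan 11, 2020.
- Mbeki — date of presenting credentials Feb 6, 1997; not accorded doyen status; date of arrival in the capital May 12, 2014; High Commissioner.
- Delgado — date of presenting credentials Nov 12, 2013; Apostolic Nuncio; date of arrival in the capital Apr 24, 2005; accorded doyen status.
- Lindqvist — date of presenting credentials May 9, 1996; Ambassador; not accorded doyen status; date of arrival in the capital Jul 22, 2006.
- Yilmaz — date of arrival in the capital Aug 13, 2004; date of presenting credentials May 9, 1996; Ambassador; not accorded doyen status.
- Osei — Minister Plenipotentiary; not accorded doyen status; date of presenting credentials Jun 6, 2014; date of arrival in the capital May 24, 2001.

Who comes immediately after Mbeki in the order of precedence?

By class of mission: Delgado (Apostolic Nuncio); then Bianchi, Lindqvist and Yilmaz (Ambassador); then Takahashi and Mbeki (High Commissioner); then Osei and Petrov (Minister Plenipotentiary).
Among Bianchi, Lindqvist and Yilmaz, by date of presenting credentials (later first): Bianchi (Jul 11, 2003) before Lindqvist and Yilmaz (May 9, 1996).
Among Lindqvist and Yilmaz, by date of arrival in the capital (later first) (reversed rule for this group): Lindqvist (Jul 22, 2006) before Yilmaz (Aug 13, 2004).
Takahashi and Mbeki both have date of presenting credentials Feb 6, 1997, so the next rule applies.
Among Takahashi and Mbeki, by date of arrival in the capital (later first) (reversed rule for this group): Takahashi (Jan 11, 2020) before Mbeki (May 12, 2014).
Osei and Petrov both have date of presenting credentials Jun 6, 2014, so the next rule applies.
Among Osei and Petrov, by date of arrival in the capital (later first) (reversed rule for this group): Osei (May 24, 2001) before Petrov (Jul 17, 1998).
Order: Delgado, Bianchi, Lindqvist, Yilmaz, Takahashi, Mbeki, Osei, Petrov.

Osei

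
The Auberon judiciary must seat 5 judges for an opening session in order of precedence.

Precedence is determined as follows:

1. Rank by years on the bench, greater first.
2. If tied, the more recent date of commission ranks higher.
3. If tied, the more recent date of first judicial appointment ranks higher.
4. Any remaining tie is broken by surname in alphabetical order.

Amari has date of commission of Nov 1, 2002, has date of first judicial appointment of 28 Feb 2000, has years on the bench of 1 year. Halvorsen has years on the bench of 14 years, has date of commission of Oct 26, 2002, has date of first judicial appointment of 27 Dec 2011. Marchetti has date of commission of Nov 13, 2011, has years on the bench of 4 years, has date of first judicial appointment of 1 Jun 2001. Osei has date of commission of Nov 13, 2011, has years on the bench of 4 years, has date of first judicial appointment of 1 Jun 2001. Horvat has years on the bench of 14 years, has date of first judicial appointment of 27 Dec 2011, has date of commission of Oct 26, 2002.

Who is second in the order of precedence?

Horvat

By years on the bench (higher first): Halvorsen and Horvat (both 14 years); then Marchetti and Osei (both 4 years); then Amari (1 year).
Halvorsen and Horvat both have date of commission Oct 26, 2002, so the next rule applies.
Halvorsen and Horvat both have date of first judicial appointment 27 Dec 2011, so the next rule applies.
Among Halvorsen and Horvat, alphabetically by surname: Halvorsen before Horvat.
Marchetti and Osei both have date of commission Nov 13, 2011, so the next rule applies.
Marchetti and Osei both have date of first judicial appointment 1 Jun 2001, so the next rule applies.
Among Marchetti and Osei, alphabetically by surname: Marchetti before Osei.
Order: Halvorsen, Horvat, Marchetti, Osei, Amari.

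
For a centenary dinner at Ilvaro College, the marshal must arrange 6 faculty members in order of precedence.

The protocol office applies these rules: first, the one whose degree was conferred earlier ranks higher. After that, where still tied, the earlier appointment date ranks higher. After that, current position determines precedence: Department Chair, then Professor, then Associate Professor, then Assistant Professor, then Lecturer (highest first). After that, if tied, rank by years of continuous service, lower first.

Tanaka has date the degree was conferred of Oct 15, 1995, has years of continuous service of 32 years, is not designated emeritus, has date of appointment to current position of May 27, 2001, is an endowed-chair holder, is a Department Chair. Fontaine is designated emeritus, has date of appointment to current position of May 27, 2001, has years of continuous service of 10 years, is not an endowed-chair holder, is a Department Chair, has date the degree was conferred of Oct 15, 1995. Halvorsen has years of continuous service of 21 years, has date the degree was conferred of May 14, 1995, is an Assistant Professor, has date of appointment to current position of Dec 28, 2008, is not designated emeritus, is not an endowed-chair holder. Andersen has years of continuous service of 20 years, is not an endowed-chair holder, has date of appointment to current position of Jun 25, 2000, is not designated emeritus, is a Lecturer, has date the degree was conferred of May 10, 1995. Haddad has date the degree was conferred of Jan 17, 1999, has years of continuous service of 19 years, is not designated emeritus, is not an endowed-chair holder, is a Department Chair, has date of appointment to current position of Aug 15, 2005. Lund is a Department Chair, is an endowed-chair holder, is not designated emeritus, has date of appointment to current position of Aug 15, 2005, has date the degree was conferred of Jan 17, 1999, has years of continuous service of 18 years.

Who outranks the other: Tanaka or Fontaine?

By date the degree was conferred (earlier first): Andersen (May 10, 1995); then Halvorsen (May 14, 1995); then Fontaine and Tanaka (both Oct 15, 1995); then Lund and Haddad (both Jan 17, 1999).
Fontaine and Tanaka both have date of appointment to current position May 27, 2001, so the next rule applies.
Fontaine and Tanaka are each Department Chair, so the next rule applies.
Among Fontaine and Tanaka, by years of continuous service (lower first): Fontaine (10 years) before Tanaka (32 years).
Lund and Haddad both have date of appointment to current position Aug 15, 2005, so the next rule applies.
Lund and Haddad are each Department Chair, so the next rule applies.
Among Lund and Haddad, by years of continuous service (lower first): Lund (18 years) before Haddad (19 years).
So Fontaine takes precedence.

Fontaine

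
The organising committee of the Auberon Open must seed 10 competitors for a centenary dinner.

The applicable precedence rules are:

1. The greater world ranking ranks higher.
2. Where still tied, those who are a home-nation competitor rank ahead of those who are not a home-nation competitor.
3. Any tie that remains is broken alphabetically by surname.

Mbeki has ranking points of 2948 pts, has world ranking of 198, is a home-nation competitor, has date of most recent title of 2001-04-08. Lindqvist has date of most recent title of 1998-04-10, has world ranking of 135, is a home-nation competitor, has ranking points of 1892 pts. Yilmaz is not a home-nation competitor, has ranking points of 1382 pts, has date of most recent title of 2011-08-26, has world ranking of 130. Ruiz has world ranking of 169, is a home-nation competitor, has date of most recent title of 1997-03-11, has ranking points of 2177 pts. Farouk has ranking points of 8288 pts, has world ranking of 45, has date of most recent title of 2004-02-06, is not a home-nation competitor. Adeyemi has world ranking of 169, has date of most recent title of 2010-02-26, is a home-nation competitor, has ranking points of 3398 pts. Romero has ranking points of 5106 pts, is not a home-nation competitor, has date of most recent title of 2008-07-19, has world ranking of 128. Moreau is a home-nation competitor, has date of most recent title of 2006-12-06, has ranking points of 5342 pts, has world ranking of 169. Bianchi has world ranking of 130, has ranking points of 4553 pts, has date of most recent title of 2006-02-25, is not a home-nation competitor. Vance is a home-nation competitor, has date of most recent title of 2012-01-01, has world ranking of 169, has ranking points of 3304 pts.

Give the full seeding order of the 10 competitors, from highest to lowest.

By world ranking (higher first): Mbeki (198); then Adeyemi, Moreau, Ruiz and Vance (each 169); then Lindqvist (135); then Bianchi and Yilmaz (both 130); then Romero (128); then Farouk (45).
Adeyemi, Moreau, Ruiz and Vance are each a home-nation competitor, so the next rule applies.
Among Adeyemi, Moreau, Ruiz and Vance, alphabetically by surname: Adeyemi before Moreau before Ruiz before Vance.
Bianchi and Yilmaz are each not a home-nation competitor, so the next rule applies.
Among Bianchi and Yilmaz, alphabetically by surname: Bianchi before Yilmaz.
Full order: Mbeki, Adeyemi, Moreau, Ruiz, Vance, Lindqvist, Bianchi, Yilmaz, Romero, Farouk.

Mbeki, Adeyemi, Moreau, Ruiz, Vance, Lindqvist, Bianchi, Yilmaz, Romero, Farouk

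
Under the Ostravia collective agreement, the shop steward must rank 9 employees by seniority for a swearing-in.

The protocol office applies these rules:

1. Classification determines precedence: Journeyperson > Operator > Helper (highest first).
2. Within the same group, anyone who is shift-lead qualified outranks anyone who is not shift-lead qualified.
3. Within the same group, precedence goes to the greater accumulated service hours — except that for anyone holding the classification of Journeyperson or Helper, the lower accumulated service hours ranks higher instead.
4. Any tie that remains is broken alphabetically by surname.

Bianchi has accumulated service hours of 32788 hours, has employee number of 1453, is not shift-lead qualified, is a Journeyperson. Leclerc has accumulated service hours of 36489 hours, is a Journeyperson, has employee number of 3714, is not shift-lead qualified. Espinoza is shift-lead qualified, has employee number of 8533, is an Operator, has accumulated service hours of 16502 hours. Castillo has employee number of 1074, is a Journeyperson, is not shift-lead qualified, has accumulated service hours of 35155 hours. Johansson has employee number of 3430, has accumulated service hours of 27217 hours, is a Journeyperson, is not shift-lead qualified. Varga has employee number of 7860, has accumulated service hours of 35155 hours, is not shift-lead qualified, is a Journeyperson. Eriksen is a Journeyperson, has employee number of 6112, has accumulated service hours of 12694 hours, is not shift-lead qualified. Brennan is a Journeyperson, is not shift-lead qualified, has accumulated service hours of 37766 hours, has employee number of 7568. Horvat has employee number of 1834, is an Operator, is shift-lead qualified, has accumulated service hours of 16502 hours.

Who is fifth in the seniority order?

By classification: Eriksen, Johansson, Bianchi, Castillo, Varga, Leclerc and Brennan (Journeyperson); then Espinoza and Horvat (Operator).
Eriksen, Johansson, Bianchi, Castillo, Varga, Leclerc and Brennan are each not shift-lead qualified, so the next rule applies.
Among Eriksen, Johansson, Bianchi, Castillo, Varga, Leclerc and Brennan, by accumulated service hours (lower first) (reversed rule for this group): Eriksen (12694 hours) before Johansson (27217 hours) before Bianchi (32788 hours) before Castillo and Varga (35155 hours) before Leclerc (36489 hours) before Brennan (37766 hours).
Among Castillo and Varga, alphabetically by surname: Castillo before Varga.
Espinoza and Horvat are each shift-lead qualified, so the next rule applies.
Espinoza and Horvat both have accumulated service hours 16502 hours, so the next rule applies.
Among Espinoza and Horvat, alphabetically by surname: Espinoza before Horvat.
Order: Eriksen, Johansson, Bianchi, Castillo, Varga, Leclerc, Brennan, Espinoza, Horvat.

Varga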